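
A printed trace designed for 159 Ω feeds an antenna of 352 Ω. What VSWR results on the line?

Γ = (352 − 159)/(352 + 159) = 0.378
VSWR = (1 + 0.378)/(1 − 0.378)

VSWR ≈ 2.21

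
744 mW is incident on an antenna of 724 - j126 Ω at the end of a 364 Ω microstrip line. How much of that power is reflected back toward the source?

|Γ| = |(360 − j126)/(1088 − j126)| = 0.348
|Γ|² = 0.121
P_refl = |Γ|²·P_inc = 90.2 mW, P_del = (1 − |Γ|²)·P_inc = 654 mW

P_reflected ≈ 90.2 mW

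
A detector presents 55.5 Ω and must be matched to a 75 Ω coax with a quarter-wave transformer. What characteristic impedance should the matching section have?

Z_qwt = √(Z_0·R_L) = √(75 × 55.5) = √4162

Z_qwt ≈ 64.5 Ω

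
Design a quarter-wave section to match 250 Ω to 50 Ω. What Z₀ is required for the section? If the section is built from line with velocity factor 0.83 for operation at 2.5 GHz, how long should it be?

Z_qwt = √(Z_0·R_L) = √(50 × 250) = √12500
λ = 0.83·c/f = 0.0996 m, so l = λ/4 = 0.0249 m

Z_qwt ≈ 112 Ω; length ≈ 2.49 cm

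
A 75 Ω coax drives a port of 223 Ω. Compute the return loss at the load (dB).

RL ≈ 6.08 dB

Γ = (223 − 75)/(223 + 75) = 0.497
RL = −20·log₁₀|Γ| = −20·log₁₀(0.497)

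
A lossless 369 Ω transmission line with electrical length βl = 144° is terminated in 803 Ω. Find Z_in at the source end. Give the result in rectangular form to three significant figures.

Z_in ≈ 351 + j286 Ω

tan(βl) = tan(144°) = -0.727
Z_in = Z_0·(Z_L + jZ_0·tanβl)/(Z_0 + jZ_L·tanβl)
     = 369·(803 − j268)/(369 − j583)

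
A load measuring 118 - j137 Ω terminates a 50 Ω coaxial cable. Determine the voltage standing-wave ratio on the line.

Γ = (Z_L − Z_0)/(Z_L + Z_0) = (68 − j137)/(168 − j137)
|Γ| = 153/217 = 0.706
VSWR = (1 + |Γ|)/(1 − |Γ|) = 1.71/0.294

VSWR ≈ 5.79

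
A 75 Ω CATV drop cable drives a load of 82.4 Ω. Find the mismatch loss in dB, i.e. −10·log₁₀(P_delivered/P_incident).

mismatch loss ≈ 0.00961 dB

Γ = (82.4 − 75)/(82.4 + 75) = 0.047
|Γ|² = 0.00221, so P_del/P_inc = 1 − |Γ|² = 0.998
ML = −10·log₁₀(1 − |Γ|²)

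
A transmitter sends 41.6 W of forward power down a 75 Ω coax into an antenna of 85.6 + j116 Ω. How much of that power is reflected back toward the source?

P_reflected ≈ 14.4 W

|Γ| = |(10.6 + j116)/(160.6 + j116)| = 0.588
|Γ|² = 0.346
P_refl = |Γ|²·P_inc = 14.4 W, P_del = (1 − |Γ|²)·P_inc = 27.2 W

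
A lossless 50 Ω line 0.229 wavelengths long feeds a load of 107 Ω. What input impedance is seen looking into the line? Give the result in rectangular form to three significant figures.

βl = 2π × 0.229 = 82.4°
tan(βl) = tan(82.4°) = 7.53
Z_in = Z_0·(Z_L + jZ_0·tanβl)/(Z_0 + jZ_L·tanβl)
     = 50·(107 + j377)/(50 + j806)

Z_in ≈ 23.7 − j5.17 Ω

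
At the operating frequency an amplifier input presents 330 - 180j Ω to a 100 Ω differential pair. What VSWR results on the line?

Γ = (Z_L − Z_0)/(Z_L + Z_0) = (230 − j180)/(430 − j180)
|Γ| = 292/466 = 0.627
VSWR = (1 + |Γ|)/(1 − |Γ|) = 1.63/0.373

VSWR ≈ 4.36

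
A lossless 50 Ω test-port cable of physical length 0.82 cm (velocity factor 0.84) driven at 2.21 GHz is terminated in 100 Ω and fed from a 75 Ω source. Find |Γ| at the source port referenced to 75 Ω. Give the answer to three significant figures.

λ = v/f = 0.84·c / 2.21 GHz = 0.114 m
βl = 2π·l/λ = 2π × 0.0719 = 25.9°
tan(βl) = 0.485
Z_in = Z_0·(Z_L + jZ_0·tanβl)/(Z_0 + jZ_L·tanβl) = 63.6 − j37.5 Ω
Γ_s = (Z_in − Z_s)/(Z_in + Z_s) = (-11.4 − j37.5)/(139 − j37.5), |Γ_s| = 0.273

|Γ| ≈ 0.273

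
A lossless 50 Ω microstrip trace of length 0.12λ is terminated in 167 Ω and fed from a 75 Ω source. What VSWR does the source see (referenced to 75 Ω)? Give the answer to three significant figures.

βl = 2π × 0.12 = 43.2°
tan(βl) = 0.939
Z_in = Z_0·(Z_L + jZ_0·tanβl)/(Z_0 + jZ_L·tanβl) = 29 − j44 Ω
Γ_s = (Z_in − Z_s)/(Z_in + Z_s) = (-46 − j44)/(104 − j44), |Γ_s| = 0.564
VSWR = (1 + |Γ_s|)/(1 − |Γ_s|)

VSWR ≈ 3.58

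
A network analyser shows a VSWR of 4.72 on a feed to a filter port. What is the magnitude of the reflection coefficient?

|Γ| ≈ 0.65

|Γ| = (S − 1)/(S + 1) = (4.72 − 1)/(4.72 + 1) = 3.72/5.72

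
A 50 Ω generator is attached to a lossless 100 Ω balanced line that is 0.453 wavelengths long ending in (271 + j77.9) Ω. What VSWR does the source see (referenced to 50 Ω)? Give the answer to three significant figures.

VSWR ≈ 5.3

βl = 2π × 0.453 = 163°
tan(βl) = -0.304
Z_in = Z_0·(Z_L + jZ_0·tanβl)/(Z_0 + jZ_L·tanβl) = 134 + j128 Ω
Γ_s = (Z_in − Z_s)/(Z_in + Z_s) = (84 + j128)/(184 + j128), |Γ_s| = 0.682
VSWR = (1 + |Γ_s|)/(1 − |Γ_s|)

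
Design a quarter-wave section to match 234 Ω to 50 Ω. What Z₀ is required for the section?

Z_qwt = √(Z_0·R_L) = √(50 × 234) = √11700

Z_qwt ≈ 108 Ω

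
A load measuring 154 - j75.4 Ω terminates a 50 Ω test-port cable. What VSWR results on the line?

Γ = (Z_L − Z_0)/(Z_L + Z_0) = (104 − j75.4)/(204 − j75.4)
|Γ| = 128/217 = 0.591
VSWR = (1 + |Γ|)/(1 − |Γ|) = 1.59/0.409

VSWR ≈ 3.89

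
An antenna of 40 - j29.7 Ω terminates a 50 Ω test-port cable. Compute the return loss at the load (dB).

RL ≈ 9.61 dB

Γ = (-10 − j29.7)/(90 − j29.7), |Γ| = 0.331
RL = −20·log₁₀|Γ| = −20·log₁₀(0.331)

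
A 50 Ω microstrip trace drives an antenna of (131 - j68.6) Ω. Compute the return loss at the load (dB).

RL ≈ 5.22 dB

Γ = (81 − j68.6)/(181 − j68.6), |Γ| = 0.548
RL = −20·log₁₀|Γ| = −20·log₁₀(0.548)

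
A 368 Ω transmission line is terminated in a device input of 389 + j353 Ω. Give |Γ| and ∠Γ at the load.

Γ ≈ 0.423 ∠ 61.6°

Γ = (Z_L − Z_0)/(Z_L + Z_0) = (21 + j353)/(757 + j353)
|Γ| = 354/835 = 0.423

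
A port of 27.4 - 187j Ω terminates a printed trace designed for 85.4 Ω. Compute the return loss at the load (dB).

Γ = (-58 − j187)/(112.8 − j187), |Γ| = 0.897
RL = −20·log₁₀|Γ| = −20·log₁₀(0.897)

RL ≈ 0.949 dB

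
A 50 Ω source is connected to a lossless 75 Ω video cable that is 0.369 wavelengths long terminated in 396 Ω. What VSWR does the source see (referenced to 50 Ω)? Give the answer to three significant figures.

βl = 2π × 0.369 = 133°
tan(βl) = -1.08
Z_in = Z_0·(Z_L + jZ_0·tanβl)/(Z_0 + jZ_L·tanβl) = 25.6 + j65 Ω
Γ_s = (Z_in − Z_s)/(Z_in + Z_s) = (-24.4 + j65)/(75.6 + j65), |Γ_s| = 0.696
VSWR = (1 + |Γ_s|)/(1 − |Γ_s|)

VSWR ≈ 5.59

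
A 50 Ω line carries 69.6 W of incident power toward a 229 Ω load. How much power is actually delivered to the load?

Γ = (229 − 50)/(229 + 50) = 0.642
|Γ|² = 0.412
P_refl = |Γ|²·P_inc = 28.6 W, P_del = (1 − |Γ|²)·P_inc = 41 W

P_delivered ≈ 41 W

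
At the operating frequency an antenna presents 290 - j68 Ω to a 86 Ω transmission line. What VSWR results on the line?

Γ = (Z_L − Z_0)/(Z_L + Z_0) = (204 − j68)/(376 − j68)
|Γ| = 215/382 = 0.563
VSWR = (1 + |Γ|)/(1 − |Γ|) = 1.56/0.437

VSWR ≈ 3.57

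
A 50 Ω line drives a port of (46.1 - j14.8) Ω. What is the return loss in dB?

Γ = (-3.9 − j14.8)/(96.1 − j14.8), |Γ| = 0.157
RL = −20·log₁₀|Γ| = −20·log₁₀(0.157)

RL ≈ 16.1 dB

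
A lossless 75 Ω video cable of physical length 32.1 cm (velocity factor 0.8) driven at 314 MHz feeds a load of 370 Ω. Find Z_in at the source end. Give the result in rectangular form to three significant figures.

λ = v/f = 0.8·c / 314 MHz = 0.764 m
βl = 2π·l/λ = 2π × 0.42 = 151°
tan(βl) = tan(151°) = -0.55
Z_in = Z_0·(Z_L + jZ_0·tanβl)/(Z_0 + jZ_L·tanβl)
     = 75·(370 − j41.2)/(75 − j203)

Z_in ≈ 57.6 + j115 Ω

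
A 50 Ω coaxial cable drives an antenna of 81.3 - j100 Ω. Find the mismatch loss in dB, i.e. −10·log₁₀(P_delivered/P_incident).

Γ = (31.3 − j100)/(131.3 − j100), |Γ| = 0.635
|Γ|² = 0.403, so P_del/P_inc = 1 − |Γ|² = 0.597
ML = −10·log₁₀(1 − |Γ|²)

mismatch loss ≈ 2.24 dB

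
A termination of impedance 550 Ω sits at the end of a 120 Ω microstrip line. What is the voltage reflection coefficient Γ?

Γ = 0.642

Γ = (Z_L − Z_0)/(Z_L + Z_0) = (550 − 120)/(550 + 120) = 430/670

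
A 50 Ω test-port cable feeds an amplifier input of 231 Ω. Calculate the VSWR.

For a purely resistive load, VSWR = R_L/Z_0 or Z_0/R_L (whichever > 1) = 231/50

VSWR ≈ 4.62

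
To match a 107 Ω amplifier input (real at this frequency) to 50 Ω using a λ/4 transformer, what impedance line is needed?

Z_qwt = √(Z_0·R_L) = √(50 × 107) = √5350

Z_qwt ≈ 73.1 Ω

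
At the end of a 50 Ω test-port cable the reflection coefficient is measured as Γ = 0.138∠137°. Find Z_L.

Z_L = Z_0·(1 + Γ)/(1 − Γ) = 50·(0.899 + j0.0941)/(1.1 − j0.0941)

Z_L ≈ 40.2 + j7.71 Ω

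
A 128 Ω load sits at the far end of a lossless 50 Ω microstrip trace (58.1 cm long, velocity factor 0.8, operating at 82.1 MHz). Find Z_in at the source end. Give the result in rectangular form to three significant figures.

Z_in ≈ 21.3 − j13.9 Ω

λ = v/f = 0.8·c / 82.1 MHz = 2.92 m
βl = 2π·l/λ = 2π × 0.199 = 71.6°
tan(βl) = tan(71.6°) = 3
Z_in = Z_0·(Z_L + jZ_0·tanβl)/(Z_0 + jZ_L·tanβl)
     = 50·(128 + j150)/(50 + j384)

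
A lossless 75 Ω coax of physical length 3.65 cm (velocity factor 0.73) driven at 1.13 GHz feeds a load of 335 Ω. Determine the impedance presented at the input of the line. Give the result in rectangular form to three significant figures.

λ = v/f = 0.73·c / 1.13 GHz = 0.194 m
βl = 2π·l/λ = 2π × 0.188 = 67.8°
tan(βl) = tan(67.8°) = 2.45
Z_in = Z_0·(Z_L + jZ_0·tanβl)/(Z_0 + jZ_L·tanβl)
     = 75·(335 + j184)/(75 + j821)

Z_in ≈ 19.4 − j28.8 Ω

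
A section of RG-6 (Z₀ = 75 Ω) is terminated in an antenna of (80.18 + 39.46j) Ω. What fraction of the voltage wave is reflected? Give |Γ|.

|Γ| ≈ 0.249

Γ = (Z_L − Z_0)/(Z_L + Z_0) = (5.18 + j39.46)/(155.2 + j39.46)
|Γ| = 39.8/160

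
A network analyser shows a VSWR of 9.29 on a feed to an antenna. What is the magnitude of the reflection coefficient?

|Γ| ≈ 0.806

|Γ| = (S − 1)/(S + 1) = (9.29 − 1)/(9.29 + 1) = 8.29/10.3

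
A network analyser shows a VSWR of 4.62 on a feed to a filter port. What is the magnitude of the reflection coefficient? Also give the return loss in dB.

|Γ| ≈ 0.644; return loss ≈ 3.82 dB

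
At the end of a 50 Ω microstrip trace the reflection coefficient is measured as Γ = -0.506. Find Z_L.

Z_L = Z_0·(1 + Γ)/(1 − Γ) = 50·(0.494)/(1.51)

Z_L ≈ 16.4 Ω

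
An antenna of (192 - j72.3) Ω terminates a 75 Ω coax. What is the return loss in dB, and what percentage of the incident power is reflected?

RL ≈ 6.07 dB; 24.7% of incident power reflected

Γ = (117 − j72.3)/(267 − j72.3), |Γ| = 0.497
RL = −20·log₁₀(0.497) = 6.07 dB
P_refl/P_inc = |Γ|² = 0.247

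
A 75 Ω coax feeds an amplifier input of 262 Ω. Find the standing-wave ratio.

VSWR ≈ 3.49

Γ = (262 − 75)/(262 + 75) = 0.555
VSWR = (1 + 0.555)/(1 − 0.555)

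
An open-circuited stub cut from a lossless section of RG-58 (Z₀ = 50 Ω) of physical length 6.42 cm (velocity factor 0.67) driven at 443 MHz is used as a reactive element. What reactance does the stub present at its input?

X_in ≈ -40.6 Ω (capacitive)

λ = v/f = 0.67·c / 443 MHz = 0.454 m
βl = 2π·l/λ = 2π × 0.141 = 50.9°
tan(βl) = 1.23
For an open-circuited stub, Z_in = −jZ_0·cot(βl) = −jZ_0/tan(βl)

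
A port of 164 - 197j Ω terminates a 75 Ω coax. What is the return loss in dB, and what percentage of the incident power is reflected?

RL ≈ 3.12 dB; 48.7% of incident power reflected

Γ = (89 − j197)/(239 − j197), |Γ| = 0.698
RL = −20·log₁₀(0.698) = 3.12 dB
P_refl/P_inc = |Γ|² = 0.487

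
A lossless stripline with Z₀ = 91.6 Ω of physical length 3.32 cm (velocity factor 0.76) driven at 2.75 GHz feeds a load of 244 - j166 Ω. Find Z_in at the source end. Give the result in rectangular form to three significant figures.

Z_in ≈ 97.8 + j143 Ω

λ = v/f = 0.76·c / 2.75 GHz = 0.0829 m
βl = 2π·l/λ = 2π × 0.4 = 144°
tan(βl) = tan(144°) = -0.722
Z_in = Z_0·(Z_L + jZ_0·tanβl)/(Z_0 + jZ_L·tanβl)
     = 91.6·(244 − j232)/(-28.3 − j176)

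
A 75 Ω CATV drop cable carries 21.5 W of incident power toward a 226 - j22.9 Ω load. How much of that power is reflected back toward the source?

|Γ| = |(151 − j22.9)/(301 − j22.9)| = 0.506
|Γ|² = 0.256
P_refl = |Γ|²·P_inc = 5.5 W, P_del = (1 − |Γ|²)·P_inc = 16 W

P_reflected ≈ 5.5 W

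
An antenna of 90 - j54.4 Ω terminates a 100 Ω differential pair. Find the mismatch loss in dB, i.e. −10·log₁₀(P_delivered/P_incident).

Γ = (-10 − j54.4)/(190 − j54.4), |Γ| = 0.28
|Γ|² = 0.0783, so P_del/P_inc = 1 − |Γ|² = 0.922
ML = −10·log₁₀(1 − |Γ|²)

mismatch loss ≈ 0.354 dB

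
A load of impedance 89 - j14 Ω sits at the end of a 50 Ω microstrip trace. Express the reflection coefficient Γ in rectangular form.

Γ = (Z_L − Z_0)/(Z_L + Z_0) = (39 − j14)/(139 − j14)

Γ ≈ 0.288 − j0.0717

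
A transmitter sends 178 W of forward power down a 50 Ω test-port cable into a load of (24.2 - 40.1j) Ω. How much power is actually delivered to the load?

|Γ| = |(-25.8 − j40.1)/(74.2 − j40.1)| = 0.565
|Γ|² = 0.32
P_refl = |Γ|²·P_inc = 56.9 W, P_del = (1 − |Γ|²)·P_inc = 121 W

P_delivered ≈ 121 W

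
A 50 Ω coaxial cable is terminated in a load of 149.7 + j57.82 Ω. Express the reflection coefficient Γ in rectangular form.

Γ = (Z_L − Z_0)/(Z_L + Z_0) = (99.7 + j57.82)/(199.7 + j57.82)

Γ ≈ 0.538 + j0.134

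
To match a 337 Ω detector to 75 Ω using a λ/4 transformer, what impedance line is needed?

Z_qwt = √(Z_0·R_L) = √(75 × 337) = √25280

Z_qwt ≈ 159 Ω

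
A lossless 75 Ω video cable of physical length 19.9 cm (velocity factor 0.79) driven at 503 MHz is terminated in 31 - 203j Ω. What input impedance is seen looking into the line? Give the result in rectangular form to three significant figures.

Z_in ≈ 167 + j473 Ω

λ = v/f = 0.79·c / 503 MHz = 0.471 m
βl = 2π·l/λ = 2π × 0.422 = 152°
tan(βl) = tan(152°) = -0.531
Z_in = Z_0·(Z_L + jZ_0·tanβl)/(Z_0 + jZ_L·tanβl)
     = 75·(31 − j243)/(-32.7 − j16.5)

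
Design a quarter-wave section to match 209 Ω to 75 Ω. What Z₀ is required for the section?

Z_qwt = √(Z_0·R_L) = √(75 × 209) = √15680

Z_qwt ≈ 125 Ω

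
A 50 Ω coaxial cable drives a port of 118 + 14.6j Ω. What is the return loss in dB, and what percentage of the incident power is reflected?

RL ≈ 7.69 dB; 17% of incident power reflected

Γ = (68 + j14.6)/(168 + j14.6), |Γ| = 0.412
RL = −20·log₁₀(0.412) = 7.69 dB
P_refl/P_inc = |Γ|² = 0.17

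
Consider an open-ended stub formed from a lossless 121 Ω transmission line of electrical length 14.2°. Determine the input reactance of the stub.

tan(βl) = 0.253
For an open-ended stub, Z_in = −jZ_0·cot(βl) = −jZ_0/tan(βl)

X_in ≈ -478 Ω (capacitive)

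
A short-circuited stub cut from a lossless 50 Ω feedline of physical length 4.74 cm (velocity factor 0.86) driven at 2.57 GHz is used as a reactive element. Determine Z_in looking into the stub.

Z_in ≈ −j8.84 Ω

λ = v/f = 0.86·c / 2.57 GHz = 0.1 m
βl = 2π·l/λ = 2π × 0.472 = 170°
tan(βl) = -0.177
For a short-circuited stub, Z_in = jZ_0·tan(βl)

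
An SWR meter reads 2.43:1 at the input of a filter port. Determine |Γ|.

|Γ| ≈ 0.417

|Γ| = (S − 1)/(S + 1) = (2.43 − 1)/(2.43 + 1) = 1.43/3.43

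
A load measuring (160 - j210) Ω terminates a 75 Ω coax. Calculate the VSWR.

Γ = (Z_L − Z_0)/(Z_L + Z_0) = (85 − j210)/(235 − j210)
|Γ| = 227/315 = 0.719
VSWR = (1 + |Γ|)/(1 − |Γ|) = 1.72/0.281

VSWR ≈ 6.11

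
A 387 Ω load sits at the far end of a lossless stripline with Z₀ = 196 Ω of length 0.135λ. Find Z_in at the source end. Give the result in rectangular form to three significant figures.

Z_in ≈ 147 − j107 Ω

βl = 2π × 0.135 = 48.6°
tan(βl) = tan(48.6°) = 1.13
Z_in = Z_0·(Z_L + jZ_0·tanβl)/(Z_0 + jZ_L·tanβl)
     = 196·(387 + j222)/(196 + j439)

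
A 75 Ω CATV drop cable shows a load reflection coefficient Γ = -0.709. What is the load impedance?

Z_L = Z_0·(1 + Γ)/(1 − Γ) = 75·(0.291)/(1.71)

Z_L ≈ 12.8 Ω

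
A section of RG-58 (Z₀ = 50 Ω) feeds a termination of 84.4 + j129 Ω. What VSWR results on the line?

VSWR ≈ 6.06

Γ = (Z_L − Z_0)/(Z_L + Z_0) = (34.4 + j129)/(134.4 + j129)
|Γ| = 134/186 = 0.717
VSWR = (1 + |Γ|)/(1 − |Γ|) = 1.72/0.283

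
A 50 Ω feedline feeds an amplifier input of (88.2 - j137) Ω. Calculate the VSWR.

VSWR ≈ 6.43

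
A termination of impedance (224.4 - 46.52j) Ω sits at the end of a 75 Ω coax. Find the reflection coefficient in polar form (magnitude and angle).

Γ ≈ 0.516 ∠ -8.46°

Γ = (Z_L − Z_0)/(Z_L + Z_0) = (149.4 − j46.52)/(299.4 − j46.52)
|Γ| = 156/303 = 0.516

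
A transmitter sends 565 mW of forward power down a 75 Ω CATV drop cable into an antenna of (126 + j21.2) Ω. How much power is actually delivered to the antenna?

P_delivered ≈ 523 mW

|Γ| = |(51 + j21.2)/(201 + j21.2)| = 0.273
|Γ|² = 0.0747
P_refl = |Γ|²·P_inc = 42.2 mW, P_del = (1 − |Γ|²)·P_inc = 523 mW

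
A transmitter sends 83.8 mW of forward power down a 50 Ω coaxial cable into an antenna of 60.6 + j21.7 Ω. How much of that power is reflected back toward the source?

|Γ| = |(10.6 + j21.7)/(110.6 + j21.7)| = 0.214
|Γ|² = 0.0459
P_refl = |Γ|²·P_inc = 3.85 mW, P_del = (1 − |Γ|²)·P_inc = 80 mW

P_reflected ≈ 3.85 mW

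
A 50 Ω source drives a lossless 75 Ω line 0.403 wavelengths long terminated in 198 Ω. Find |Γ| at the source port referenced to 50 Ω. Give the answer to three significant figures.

βl = 2π × 0.403 = 145°
tan(βl) = -0.698
Z_in = Z_0·(Z_L + jZ_0·tanβl)/(Z_0 + jZ_L·tanβl) = 67 + j71.1 Ω
Γ_s = (Z_in − Z_s)/(Z_in + Z_s) = (17 + j71.1)/(117 + j71.1), |Γ_s| = 0.534

|Γ| ≈ 0.534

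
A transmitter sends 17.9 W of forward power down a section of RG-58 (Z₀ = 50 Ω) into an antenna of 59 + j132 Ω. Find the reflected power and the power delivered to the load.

|Γ| = |(9 + j132)/(109 + j132)| = 0.773
|Γ|² = 0.597
P_refl = |Γ|²·P_inc = 10.7 W, P_del = (1 − |Γ|²)·P_inc = 7.21 W

P_reflected ≈ 10.7 W; P_delivered ≈ 7.21 W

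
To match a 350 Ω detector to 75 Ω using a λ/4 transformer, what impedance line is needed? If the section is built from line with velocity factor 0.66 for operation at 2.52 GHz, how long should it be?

Z_qwt ≈ 162 Ω; length ≈ 1.96 cm

Z_qwt = √(Z_0·R_L) = √(75 × 350) = √26250
λ = 0.66·c/f = 0.0786 m, so l = λ/4 = 0.0196 m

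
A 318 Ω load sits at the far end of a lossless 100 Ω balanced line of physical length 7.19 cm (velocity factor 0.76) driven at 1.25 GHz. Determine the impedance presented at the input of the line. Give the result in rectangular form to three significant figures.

Z_in ≈ 71.2 + j99 Ω

λ = v/f = 0.76·c / 1.25 GHz = 0.182 m
βl = 2π·l/λ = 2π × 0.394 = 142°
tan(βl) = tan(142°) = -0.784
Z_in = Z_0·(Z_L + jZ_0·tanβl)/(Z_0 + jZ_L·tanβl)
     = 100·(318 − j78.4)/(100 − j249)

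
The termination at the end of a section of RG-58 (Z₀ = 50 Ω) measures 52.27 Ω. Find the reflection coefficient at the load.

Γ = 0.0222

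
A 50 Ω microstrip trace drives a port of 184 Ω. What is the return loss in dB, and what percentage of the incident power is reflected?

RL ≈ 4.84 dB; 32.8% of incident power reflected

Γ = (184 − 50)/(184 + 50) = 0.573
RL = −20·log₁₀(0.573) = 4.84 dB
P_refl/P_inc = |Γ|² = 0.328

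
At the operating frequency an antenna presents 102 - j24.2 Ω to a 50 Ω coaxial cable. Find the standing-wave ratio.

VSWR ≈ 2.19

Γ = (Z_L − Z_0)/(Z_L + Z_0) = (52 − j24.2)/(152 − j24.2)
|Γ| = 57.4/154 = 0.373
VSWR = (1 + |Γ|)/(1 − |Γ|) = 1.37/0.627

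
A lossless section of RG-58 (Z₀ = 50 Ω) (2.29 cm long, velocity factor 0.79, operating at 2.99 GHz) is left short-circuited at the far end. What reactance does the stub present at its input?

λ = v/f = 0.79·c / 2.99 GHz = 0.0793 m
βl = 2π·l/λ = 2π × 0.289 = 104°
tan(βl) = -4.01
For a short-circuited stub, Z_in = jZ_0·tan(βl)

X_in ≈ -200 Ω (capacitive)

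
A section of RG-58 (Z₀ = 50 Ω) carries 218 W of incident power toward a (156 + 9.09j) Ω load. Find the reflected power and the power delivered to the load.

P_reflected ≈ 58 W; P_delivered ≈ 160 W

|Γ| = |(106 + j9.09)/(206 + j9.09)| = 0.516
|Γ|² = 0.266
P_refl = |Γ|²·P_inc = 58 W, P_del = (1 − |Γ|²)·P_inc = 160 W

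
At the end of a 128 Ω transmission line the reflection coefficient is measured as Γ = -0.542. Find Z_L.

Z_L = Z_0·(1 + Γ)/(1 − Γ) = 128·(0.458)/(1.54)

Z_L ≈ 38 Ω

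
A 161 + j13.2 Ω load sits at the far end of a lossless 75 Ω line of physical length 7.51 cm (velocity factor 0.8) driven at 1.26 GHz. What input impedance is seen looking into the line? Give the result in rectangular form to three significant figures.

λ = v/f = 0.8·c / 1.26 GHz = 0.19 m
βl = 2π·l/λ = 2π × 0.394 = 142°
tan(βl) = tan(142°) = -0.783
Z_in = Z_0·(Z_L + jZ_0·tanβl)/(Z_0 + jZ_L·tanβl)
     = 75·(161 − j45.5)/(85.3 − j126)

Z_in ≈ 63 + j53.1 Ω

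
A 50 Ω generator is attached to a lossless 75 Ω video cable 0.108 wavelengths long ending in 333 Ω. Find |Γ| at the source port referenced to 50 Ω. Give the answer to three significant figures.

βl = 2π × 0.108 = 38.9°
tan(βl) = 0.806
Z_in = Z_0·(Z_L + jZ_0·tanβl)/(Z_0 + jZ_L·tanβl) = 39.8 − j81.9 Ω
Γ_s = (Z_in − Z_s)/(Z_in + Z_s) = (-10.2 − j81.9)/(89.8 − j81.9), |Γ_s| = 0.679

|Γ| ≈ 0.679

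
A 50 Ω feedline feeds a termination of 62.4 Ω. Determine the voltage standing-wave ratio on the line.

Γ = (62.4 − 50)/(62.4 + 50) = 0.11
VSWR = (1 + 0.11)/(1 − 0.11)

VSWR ≈ 1.25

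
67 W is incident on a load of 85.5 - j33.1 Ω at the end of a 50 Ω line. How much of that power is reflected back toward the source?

P_reflected ≈ 8.11 W

|Γ| = |(35.5 − j33.1)/(135.5 − j33.1)| = 0.348
|Γ|² = 0.121
P_refl = |Γ|²·P_inc = 8.11 W, P_del = (1 − |Γ|²)·P_inc = 58.9 W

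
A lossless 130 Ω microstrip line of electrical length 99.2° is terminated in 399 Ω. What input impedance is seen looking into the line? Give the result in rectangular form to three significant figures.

Z_in ≈ 43.3 + j18.8 Ω

tan(βl) = tan(99.2°) = -6.17
Z_in = Z_0·(Z_L + jZ_0·tanβl)/(Z_0 + jZ_L·tanβl)
     = 130·(399 − j803)/(130 − j2460)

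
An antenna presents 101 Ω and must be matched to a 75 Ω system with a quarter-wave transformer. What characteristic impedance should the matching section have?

Z_qwt = √(Z_0·R_L) = √(75 × 101) = √7575

Z_qwt ≈ 87 Ω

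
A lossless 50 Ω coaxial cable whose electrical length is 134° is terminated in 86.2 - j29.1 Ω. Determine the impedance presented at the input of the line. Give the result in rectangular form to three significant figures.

Z_in ≈ 53.4 + j36.4 Ω

tan(βl) = tan(134°) = -1.04
Z_in = Z_0·(Z_L + jZ_0·tanβl)/(Z_0 + jZ_L·tanβl)
     = 50·(86.2 − j80.9)/(19.9 − j89.3)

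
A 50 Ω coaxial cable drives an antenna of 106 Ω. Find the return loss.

RL ≈ 8.9 dB

Γ = (106 − 50)/(106 + 50) = 0.359
RL = −20·log₁₀|Γ| = −20·log₁₀(0.359)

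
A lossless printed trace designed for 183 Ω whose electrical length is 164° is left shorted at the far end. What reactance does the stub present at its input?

X_in ≈ -52.5 Ω (capacitive)

tan(βl) = -0.287
For a shorted stub, Z_in = jZ_0·tan(βl)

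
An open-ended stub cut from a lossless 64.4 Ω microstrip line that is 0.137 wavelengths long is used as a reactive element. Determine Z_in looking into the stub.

βl = 2π × 0.137 = 49.3°
tan(βl) = 1.16
For an open-ended stub, Z_in = −jZ_0·cot(βl) = −jZ_0/tan(βl)

Z_in ≈ −j55.4 Ω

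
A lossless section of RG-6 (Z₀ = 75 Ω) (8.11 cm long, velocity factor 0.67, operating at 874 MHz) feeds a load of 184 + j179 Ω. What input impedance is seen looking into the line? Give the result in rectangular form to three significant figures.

Z_in ≈ 18.2 + j33.2 Ω

λ = v/f = 0.67·c / 874 MHz = 0.23 m
βl = 2π·l/λ = 2π × 0.353 = 127°
tan(βl) = tan(127°) = -1.33
Z_in = Z_0·(Z_L + jZ_0·tanβl)/(Z_0 + jZ_L·tanβl)
     = 75·(184 + j79.3)/(313 − j245)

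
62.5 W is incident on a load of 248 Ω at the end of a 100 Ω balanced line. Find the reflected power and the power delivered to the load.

P_reflected ≈ 11.3 W; P_delivered ≈ 51.2 W

Γ = (248 − 100)/(248 + 100) = 0.425
|Γ|² = 0.181
P_refl = |Γ|²·P_inc = 11.3 W, P_del = (1 − |Γ|²)·P_inc = 51.2 W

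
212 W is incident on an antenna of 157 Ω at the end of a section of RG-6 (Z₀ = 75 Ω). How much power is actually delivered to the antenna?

P_delivered ≈ 186 W

Γ = (157 − 75)/(157 + 75) = 0.353
|Γ|² = 0.125
P_refl = |Γ|²·P_inc = 26.5 W, P_del = (1 − |Γ|²)·P_inc = 186 W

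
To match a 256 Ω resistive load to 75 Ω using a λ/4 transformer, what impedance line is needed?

Z_qwt = √(Z_0·R_L) = √(75 × 256) = √19200

Z_qwt ≈ 139 Ω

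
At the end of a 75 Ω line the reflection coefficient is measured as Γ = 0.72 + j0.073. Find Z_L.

Z_L = Z_0·(1 + Γ)/(1 − Γ) = 75·(1.72 + j0.073)/(0.28 − j0.073)

Z_L ≈ 427 + j131 Ω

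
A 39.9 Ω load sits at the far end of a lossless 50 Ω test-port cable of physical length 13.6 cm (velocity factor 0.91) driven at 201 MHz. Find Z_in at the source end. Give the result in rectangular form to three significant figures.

Z_in ≈ 45.6 + j9.88 Ω

λ = v/f = 0.91·c / 201 MHz = 1.36 m
βl = 2π·l/λ = 2π × 0.1 = 36°
tan(βl) = tan(36°) = 0.728
Z_in = Z_0·(Z_L + jZ_0·tanβl)/(Z_0 + jZ_L·tanβl)
     = 50·(39.9 + j36.4)/(50 + j29)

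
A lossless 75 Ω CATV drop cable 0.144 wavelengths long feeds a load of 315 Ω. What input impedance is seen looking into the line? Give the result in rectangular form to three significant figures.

βl = 2π × 0.144 = 51.8°
tan(βl) = tan(51.8°) = 1.27
Z_in = Z_0·(Z_L + jZ_0·tanβl)/(Z_0 + jZ_L·tanβl)
     = 75·(315 + j95.4)/(75 + j401)

Z_in ≈ 27.9 − j53.7 Ω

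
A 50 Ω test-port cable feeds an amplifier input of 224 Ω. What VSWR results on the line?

VSWR ≈ 4.48

For a purely resistive load, VSWR = R_L/Z_0 or Z_0/R_L (whichever > 1) = 224/50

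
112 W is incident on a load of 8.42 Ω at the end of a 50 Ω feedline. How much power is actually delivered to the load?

Γ = (8.42 − 50)/(8.42 + 50) = -0.712
|Γ|² = 0.507
P_refl = |Γ|²·P_inc = 56.7 W, P_del = (1 − |Γ|²)·P_inc = 55.3 W

P_delivered ≈ 55.3 W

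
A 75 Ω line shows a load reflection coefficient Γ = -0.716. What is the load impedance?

Z_L = Z_0·(1 + Γ)/(1 − Γ) = 75·(0.284)/(1.72)

Z_L ≈ 12.4 Ω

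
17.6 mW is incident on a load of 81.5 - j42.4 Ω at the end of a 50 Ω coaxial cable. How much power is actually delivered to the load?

|Γ| = |(31.5 − j42.4)/(131.5 − j42.4)| = 0.382
|Γ|² = 0.146
P_refl = |Γ|²·P_inc = 2.57 mW, P_del = (1 − |Γ|²)·P_inc = 15 mW

P_delivered ≈ 15 mW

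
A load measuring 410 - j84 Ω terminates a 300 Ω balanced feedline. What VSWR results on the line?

VSWR ≈ 1.48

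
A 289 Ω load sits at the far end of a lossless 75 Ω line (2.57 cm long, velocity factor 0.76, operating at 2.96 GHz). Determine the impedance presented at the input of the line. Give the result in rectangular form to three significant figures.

λ = v/f = 0.76·c / 2.96 GHz = 0.077 m
βl = 2π·l/λ = 2π × 0.334 = 120°
tan(βl) = tan(120°) = -1.72
Z_in = Z_0·(Z_L + jZ_0·tanβl)/(Z_0 + jZ_L·tanβl)
     = 75·(289 − j129)/(75 − j498)

Z_in ≈ 25.4 + j39.7 Ω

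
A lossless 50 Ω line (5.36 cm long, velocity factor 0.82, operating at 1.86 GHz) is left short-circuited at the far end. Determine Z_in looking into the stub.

λ = v/f = 0.82·c / 1.86 GHz = 0.132 m
βl = 2π·l/λ = 2π × 0.405 = 146°
tan(βl) = -0.677
For a short-circuited stub, Z_in = jZ_0·tan(βl)

Z_in ≈ −j33.9 Ω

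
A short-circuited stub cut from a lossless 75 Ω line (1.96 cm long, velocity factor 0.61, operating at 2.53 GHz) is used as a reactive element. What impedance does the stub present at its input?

Z_in ≈ −j566 Ω

λ = v/f = 0.61·c / 2.53 GHz = 0.0723 m
βl = 2π·l/λ = 2π × 0.271 = 97.6°
tan(βl) = -7.54
For a short-circuited stub, Z_in = jZ_0·tan(βl)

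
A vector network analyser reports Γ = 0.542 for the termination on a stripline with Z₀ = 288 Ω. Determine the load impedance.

Z_L ≈ 970 Ω

Z_L = Z_0·(1 + Γ)/(1 − Γ) = 288·(1.54)/(0.458)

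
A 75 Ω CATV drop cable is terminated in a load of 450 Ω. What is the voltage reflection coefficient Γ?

Γ = 0.714

Γ = (Z_L − Z_0)/(Z_L + Z_0) = (450 − 75)/(450 + 75) = 375/525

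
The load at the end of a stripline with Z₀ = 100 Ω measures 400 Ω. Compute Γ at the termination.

Γ = (Z_L − Z_0)/(Z_L + Z_0) = (400 − 100)/(400 + 100) = 300/500

Γ = 0.6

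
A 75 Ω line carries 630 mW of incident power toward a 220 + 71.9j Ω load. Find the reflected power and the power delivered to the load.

|Γ| = |(145 + j71.9)/(295 + j71.9)| = 0.533
|Γ|² = 0.284
P_refl = |Γ|²·P_inc = 179 mW, P_del = (1 − |Γ|²)·P_inc = 451 mW

P_reflected ≈ 179 mW; P_delivered ≈ 451 mW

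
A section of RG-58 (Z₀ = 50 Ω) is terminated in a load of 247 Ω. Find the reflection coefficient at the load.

Γ = 0.663

Γ = (Z_L − Z_0)/(Z_L + Z_0) = (247 − 50)/(247 + 50) = 197/297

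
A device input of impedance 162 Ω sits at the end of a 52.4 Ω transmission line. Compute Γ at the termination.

Γ = (Z_L − Z_0)/(Z_L + Z_0) = (162 − 52.4)/(162 + 52.4) = 109.6/214.4

Γ = 0.511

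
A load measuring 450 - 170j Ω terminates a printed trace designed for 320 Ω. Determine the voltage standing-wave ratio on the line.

Γ = (Z_L − Z_0)/(Z_L + Z_0) = (130 − j170)/(770 − j170)
|Γ| = 214/789 = 0.271
VSWR = (1 + |Γ|)/(1 − |Γ|) = 1.27/0.729

VSWR ≈ 1.74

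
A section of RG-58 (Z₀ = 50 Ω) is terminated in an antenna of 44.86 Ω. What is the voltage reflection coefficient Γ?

Γ = -0.0542

Γ = (Z_L − Z_0)/(Z_L + Z_0) = (44.86 − 50)/(44.86 + 50) = -5.14/94.86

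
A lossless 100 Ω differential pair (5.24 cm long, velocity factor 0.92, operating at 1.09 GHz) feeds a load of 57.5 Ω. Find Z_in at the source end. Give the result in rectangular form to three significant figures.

Z_in ≈ 152 + j45.6 Ω

λ = v/f = 0.92·c / 1.09 GHz = 0.253 m
βl = 2π·l/λ = 2π × 0.207 = 74.5°
tan(βl) = tan(74.5°) = 3.61
Z_in = Z_0·(Z_L + jZ_0·tanβl)/(Z_0 + jZ_L·tanβl)
     = 100·(57.5 + j361)/(100 + j207)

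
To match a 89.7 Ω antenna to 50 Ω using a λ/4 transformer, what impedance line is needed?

Z_qwt = √(Z_0·R_L) = √(50 × 89.7) = √4485

Z_qwt ≈ 67 Ω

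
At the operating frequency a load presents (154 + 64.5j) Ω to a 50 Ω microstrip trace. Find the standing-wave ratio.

VSWR ≈ 3.67

Γ = (Z_L − Z_0)/(Z_L + Z_0) = (104 + j64.5)/(204 + j64.5)
|Γ| = 122/214 = 0.572
VSWR = (1 + |Γ|)/(1 − |Γ|) = 1.57/0.428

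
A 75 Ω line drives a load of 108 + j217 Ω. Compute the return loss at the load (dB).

Γ = (33 + j217)/(183 + j217), |Γ| = 0.773
RL = −20·log₁₀|Γ| = −20·log₁₀(0.773)

RL ≈ 2.23 dB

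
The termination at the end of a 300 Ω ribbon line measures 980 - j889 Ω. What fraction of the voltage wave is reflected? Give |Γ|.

Γ = (Z_L − Z_0)/(Z_L + Z_0) = (680 − j889)/(1280 − j889)
|Γ| = 1120/1560

|Γ| ≈ 0.718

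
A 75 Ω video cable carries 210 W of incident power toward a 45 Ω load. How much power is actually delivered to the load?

P_delivered ≈ 197 W

Γ = (45 − 75)/(45 + 75) = -0.25
|Γ|² = 0.0625
P_refl = |Γ|²·P_inc = 13.1 W, P_del = (1 − |Γ|²)·P_inc = 197 W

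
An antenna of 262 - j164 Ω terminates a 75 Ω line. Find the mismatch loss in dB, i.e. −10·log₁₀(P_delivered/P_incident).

Γ = (187 − j164)/(337 − j164), |Γ| = 0.664
|Γ|² = 0.44, so P_del/P_inc = 1 − |Γ|² = 0.56
ML = −10·log₁₀(1 − |Γ|²)

mismatch loss ≈ 2.52 dB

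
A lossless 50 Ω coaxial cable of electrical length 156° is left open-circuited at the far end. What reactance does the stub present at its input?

X_in ≈ 112 Ω (inductive)

tan(βl) = -0.445
For an open-circuited stub, Z_in = −jZ_0·cot(βl) = −jZ_0/tan(βl)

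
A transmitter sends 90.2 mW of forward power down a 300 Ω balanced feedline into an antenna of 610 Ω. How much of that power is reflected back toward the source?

P_reflected ≈ 10.5 mW

Γ = (610 − 300)/(610 + 300) = 0.341
|Γ|² = 0.116
P_refl = |Γ|²·P_inc = 10.5 mW, P_del = (1 − |Γ|²)·P_inc = 79.7 mW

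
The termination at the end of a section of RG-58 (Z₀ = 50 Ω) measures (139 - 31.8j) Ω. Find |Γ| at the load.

Γ = (Z_L − Z_0)/(Z_L + Z_0) = (89 − j31.8)/(189 − j31.8)
|Γ| = 94.5/192

|Γ| ≈ 0.493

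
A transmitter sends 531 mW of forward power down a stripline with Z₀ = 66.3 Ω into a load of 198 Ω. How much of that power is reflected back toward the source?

P_reflected ≈ 132 mW

Γ = (198 − 66.3)/(198 + 66.3) = 0.498
|Γ|² = 0.248
P_refl = |Γ|²·P_inc = 132 mW, P_del = (1 − |Γ|²)·P_inc = 399 mW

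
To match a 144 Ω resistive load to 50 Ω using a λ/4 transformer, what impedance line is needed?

Z_qwt ≈ 84.9 Ω

Z_qwt = √(Z_0·R_L) = √(50 × 144) = √7200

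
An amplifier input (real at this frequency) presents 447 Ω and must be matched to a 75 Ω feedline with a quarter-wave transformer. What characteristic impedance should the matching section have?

Z_qwt ≈ 183 Ω

Z_qwt = √(Z_0·R_L) = √(75 × 447) = √33520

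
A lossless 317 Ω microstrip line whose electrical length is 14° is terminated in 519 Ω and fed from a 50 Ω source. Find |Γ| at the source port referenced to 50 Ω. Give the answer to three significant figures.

tan(βl) = 0.249
Z_in = Z_0·(Z_L + jZ_0·tanβl)/(Z_0 + jZ_L·tanβl) = 473 − j114 Ω
Γ_s = (Z_in − Z_s)/(Z_in + Z_s) = (423 − j114)/(523 − j114), |Γ_s| = 0.818

|Γ| ≈ 0.818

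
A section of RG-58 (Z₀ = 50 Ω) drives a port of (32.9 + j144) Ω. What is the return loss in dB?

RL ≈ 1.18 dB

Γ = (-17.1 + j144)/(82.9 + j144), |Γ| = 0.873
RL = −20·log₁₀|Γ| = −20·log₁₀(0.873)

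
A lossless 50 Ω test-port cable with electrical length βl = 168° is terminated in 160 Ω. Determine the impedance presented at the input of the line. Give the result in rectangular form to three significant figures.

tan(βl) = tan(168°) = -0.213
Z_in = Z_0·(Z_L + jZ_0·tanβl)/(Z_0 + jZ_L·tanβl)
     = 50·(160 − j10.6)/(50 − j34)

Z_in ≈ 114 + j67.1 Ω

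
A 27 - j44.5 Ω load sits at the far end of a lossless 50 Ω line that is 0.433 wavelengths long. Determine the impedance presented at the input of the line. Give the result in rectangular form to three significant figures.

βl = 2π × 0.433 = 156°
tan(βl) = tan(156°) = -0.448
Z_in = Z_0·(Z_L + jZ_0·tanβl)/(Z_0 + jZ_L·tanβl)
     = 50·(27 − j66.9)/(30.1 − j12.1)

Z_in ≈ 77.1 − j80.2 Ω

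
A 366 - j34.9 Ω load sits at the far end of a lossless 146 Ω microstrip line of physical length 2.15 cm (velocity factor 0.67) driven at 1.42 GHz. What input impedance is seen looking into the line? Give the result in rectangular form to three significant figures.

Z_in ≈ 76.5 − j74.5 Ω

λ = v/f = 0.67·c / 1.42 GHz = 0.142 m
βl = 2π·l/λ = 2π × 0.152 = 54.7°
tan(βl) = tan(54.7°) = 1.41
Z_in = Z_0·(Z_L + jZ_0·tanβl)/(Z_0 + jZ_L·tanβl)
     = 146·(366 + j171)/(195 + j517)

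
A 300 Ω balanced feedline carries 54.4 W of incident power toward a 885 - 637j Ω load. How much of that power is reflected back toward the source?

P_reflected ≈ 22.5 W

|Γ| = |(585 − j637)/(1185 − j637)| = 0.643
|Γ|² = 0.413
P_refl = |Γ|²·P_inc = 22.5 W, P_del = (1 − |Γ|²)·P_inc = 31.9 W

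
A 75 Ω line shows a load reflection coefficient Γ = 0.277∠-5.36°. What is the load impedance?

Z_L ≈ 132 − j7.39 Ω

Z_L = Z_0·(1 + Γ)/(1 − Γ) = 75·(1.28 − j0.0259)/(0.724 + j0.0259)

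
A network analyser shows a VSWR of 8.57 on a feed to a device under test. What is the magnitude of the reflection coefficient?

|Γ| ≈ 0.791

|Γ| = (S − 1)/(S + 1) = (8.57 − 1)/(8.57 + 1) = 7.57/9.57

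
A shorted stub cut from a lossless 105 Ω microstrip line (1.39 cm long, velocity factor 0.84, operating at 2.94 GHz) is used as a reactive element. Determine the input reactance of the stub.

X_in ≈ 171 Ω (inductive)

λ = v/f = 0.84·c / 2.94 GHz = 0.0857 m
βl = 2π·l/λ = 2π × 0.162 = 58.4°
tan(βl) = 1.62
For a shorted stub, Z_in = jZ_0·tan(βl)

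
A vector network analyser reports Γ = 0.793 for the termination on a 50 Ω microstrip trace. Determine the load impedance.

Z_L = Z_0·(1 + Γ)/(1 − Γ) = 50·(1.79)/(0.207)

Z_L ≈ 433 Ω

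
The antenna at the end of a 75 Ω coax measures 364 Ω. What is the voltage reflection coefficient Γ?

Γ = (Z_L − Z_0)/(Z_L + Z_0) = (364 − 75)/(364 + 75) = 289/439

Γ = 0.658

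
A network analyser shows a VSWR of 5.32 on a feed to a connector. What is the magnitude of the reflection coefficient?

|Γ| ≈ 0.684

|Γ| = (S − 1)/(S + 1) = (5.32 − 1)/(5.32 + 1) = 4.32/6.32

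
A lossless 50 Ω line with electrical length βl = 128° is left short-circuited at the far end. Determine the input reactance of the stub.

tan(βl) = -1.28
For a short-circuited stub, Z_in = jZ_0·tan(βl)

X_in ≈ -64 Ω (capacitive)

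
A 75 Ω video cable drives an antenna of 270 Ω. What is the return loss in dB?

RL ≈ 4.96 dB

Γ = (270 − 75)/(270 + 75) = 0.565
RL = −20·log₁₀|Γ| = −20·log₁₀(0.565)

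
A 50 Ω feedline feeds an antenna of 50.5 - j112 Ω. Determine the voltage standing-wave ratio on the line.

Γ = (Z_L − Z_0)/(Z_L + Z_0) = (0.5 − j112)/(100.5 − j112)
|Γ| = 112/150 = 0.744
VSWR = (1 + |Γ|)/(1 − |Γ|) = 1.74/0.256

VSWR ≈ 6.82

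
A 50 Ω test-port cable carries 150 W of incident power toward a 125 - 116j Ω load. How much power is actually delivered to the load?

|Γ| = |(75 − j116)/(175 − j116)| = 0.658
|Γ|² = 0.433
P_refl = |Γ|²·P_inc = 64.9 W, P_del = (1 − |Γ|²)·P_inc = 85.1 W

P_delivered ≈ 85.1 W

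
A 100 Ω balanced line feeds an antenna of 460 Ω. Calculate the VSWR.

For a purely resistive load, VSWR = R_L/Z_0 or Z_0/R_L (whichever > 1) = 460/100

VSWR ≈ 4.6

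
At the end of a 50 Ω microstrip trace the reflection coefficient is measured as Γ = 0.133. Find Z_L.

Z_L ≈ 65.3 Ω

Z_L = Z_0·(1 + Γ)/(1 − Γ) = 50·(1.13)/(0.867)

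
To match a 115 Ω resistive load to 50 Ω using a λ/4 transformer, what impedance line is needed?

Z_qwt ≈ 75.8 Ω

Z_qwt = √(Z_0·R_L) = √(50 × 115) = √5750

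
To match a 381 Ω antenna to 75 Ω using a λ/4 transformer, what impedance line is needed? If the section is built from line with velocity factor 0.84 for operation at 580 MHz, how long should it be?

Z_qwt ≈ 169 Ω; length ≈ 10.9 cm

Z_qwt = √(Z_0·R_L) = √(75 × 381) = √28580
λ = 0.84·c/f = 0.434 m, so l = λ/4 = 0.109 m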